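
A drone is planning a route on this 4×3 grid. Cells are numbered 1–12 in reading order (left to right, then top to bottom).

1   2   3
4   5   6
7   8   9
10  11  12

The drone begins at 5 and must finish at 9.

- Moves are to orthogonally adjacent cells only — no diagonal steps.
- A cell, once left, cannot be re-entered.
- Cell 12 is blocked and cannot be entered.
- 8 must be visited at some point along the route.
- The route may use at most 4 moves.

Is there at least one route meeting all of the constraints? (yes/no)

yes

One route that works: 5 → 8 → 9.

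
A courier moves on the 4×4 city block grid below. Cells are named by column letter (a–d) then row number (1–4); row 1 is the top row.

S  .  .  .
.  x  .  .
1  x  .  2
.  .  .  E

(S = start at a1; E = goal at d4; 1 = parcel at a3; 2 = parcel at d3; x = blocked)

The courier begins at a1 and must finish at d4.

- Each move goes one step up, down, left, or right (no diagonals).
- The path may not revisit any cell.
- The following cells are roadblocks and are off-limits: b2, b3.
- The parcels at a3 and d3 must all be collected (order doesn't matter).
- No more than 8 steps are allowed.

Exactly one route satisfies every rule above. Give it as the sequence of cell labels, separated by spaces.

Any route must reach a3 and d3 and still end at d4 within 8 moves, so the order of the required stops is forced.
Route from a1: 3× down (reaching a4), 2× right (reaching c4), up to c3, right to d3, down to d4 — 8 moves in all.
Check: all required cells visited; 8 ≤ 8 moves.

a1 a2 a3 a4 b4 c4 c3 d3 d4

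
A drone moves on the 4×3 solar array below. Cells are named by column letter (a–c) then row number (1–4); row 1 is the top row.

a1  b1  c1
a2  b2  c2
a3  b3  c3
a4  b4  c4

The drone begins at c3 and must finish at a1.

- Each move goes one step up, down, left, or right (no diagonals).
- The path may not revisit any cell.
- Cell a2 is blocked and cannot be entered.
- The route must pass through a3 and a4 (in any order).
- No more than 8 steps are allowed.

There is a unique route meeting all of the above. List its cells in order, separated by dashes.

c3 - c4 - b4 - a4 - a3 - b3 - b2 - b1 - a1

The 8-move cap with required stops at a3, a4 leaves no slack for detours.
Route from c3: down 1 to c4, left 2 to a4, up 1 to a3, right 1 to b3, up 2 to b1, left 1 to a1 — 8 moves in all.
Check: all required cells visited; 8 ≤ 8 moves.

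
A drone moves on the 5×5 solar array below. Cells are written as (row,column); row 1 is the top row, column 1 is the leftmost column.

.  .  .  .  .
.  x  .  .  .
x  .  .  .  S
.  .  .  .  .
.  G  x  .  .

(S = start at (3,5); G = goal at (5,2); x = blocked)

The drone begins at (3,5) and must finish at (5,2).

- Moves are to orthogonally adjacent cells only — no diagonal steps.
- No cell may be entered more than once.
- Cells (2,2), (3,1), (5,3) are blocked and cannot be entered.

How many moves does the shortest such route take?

The Manhattan distance from (3,5) to (5,2) is |3−5| + |5−2| = 5, so at least 5 moves are needed.
A route of 5 moves achieves this: (3,5) → (4,5) → (4,4) → (4,3) → (4,2) → (5,2).
Since 5 matches the lower bound, it is optimal.

5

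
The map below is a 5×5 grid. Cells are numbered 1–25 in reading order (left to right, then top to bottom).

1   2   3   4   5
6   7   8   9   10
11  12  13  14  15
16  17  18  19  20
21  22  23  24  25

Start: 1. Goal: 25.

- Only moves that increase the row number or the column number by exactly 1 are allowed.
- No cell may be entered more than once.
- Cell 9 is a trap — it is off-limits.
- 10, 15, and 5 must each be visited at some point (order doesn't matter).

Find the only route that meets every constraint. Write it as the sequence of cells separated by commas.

Moves only go right or down, so the column and row indices never decrease.
Route from 1: right 4 to 5, down 4 to 25 — 8 moves in all.
Check: all required cells visited.

1, 2, 3, 4, 5, 10, 15, 20, 25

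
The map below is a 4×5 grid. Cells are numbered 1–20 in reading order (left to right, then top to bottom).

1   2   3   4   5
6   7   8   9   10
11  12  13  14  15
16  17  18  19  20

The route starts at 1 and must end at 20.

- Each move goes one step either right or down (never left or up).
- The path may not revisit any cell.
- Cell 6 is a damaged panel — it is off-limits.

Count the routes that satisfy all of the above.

A right/down-only route from 1 to 20 makes exactly 3 down-moves and 4 right-moves in some order.
With no other constraints that would be C(7,3) = 35 routes.
Subtract routes through each blocked cell (inclusion–exclusion for overlaps): − through 6: 15 → 20.
That gives 20 routes.

20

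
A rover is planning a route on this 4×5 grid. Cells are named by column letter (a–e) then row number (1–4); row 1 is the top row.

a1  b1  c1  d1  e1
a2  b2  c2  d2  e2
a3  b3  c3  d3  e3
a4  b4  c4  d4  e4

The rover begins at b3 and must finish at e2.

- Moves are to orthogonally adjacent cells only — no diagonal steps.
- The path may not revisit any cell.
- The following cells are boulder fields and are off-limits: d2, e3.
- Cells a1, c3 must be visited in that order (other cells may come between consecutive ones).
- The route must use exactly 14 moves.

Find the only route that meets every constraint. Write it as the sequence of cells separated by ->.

b3 -> b2 -> b1 -> a1 -> a2 -> a3 -> a4 -> b4 -> c4 -> c3 -> c2 -> c1 -> d1 -> e1 -> e2

The waypoints must appear in the order a1, c3, with no cell reused.
Route from b3: 2× up (reaching b1), left to a1, 3× down (reaching a4), 2× right (reaching c4), 3× up (reaching c1), 2× right (reaching e1), down to e2 — 14 moves in all.
Check: order respected (a1 at step 3, c3 at step 9); 14 moves as required.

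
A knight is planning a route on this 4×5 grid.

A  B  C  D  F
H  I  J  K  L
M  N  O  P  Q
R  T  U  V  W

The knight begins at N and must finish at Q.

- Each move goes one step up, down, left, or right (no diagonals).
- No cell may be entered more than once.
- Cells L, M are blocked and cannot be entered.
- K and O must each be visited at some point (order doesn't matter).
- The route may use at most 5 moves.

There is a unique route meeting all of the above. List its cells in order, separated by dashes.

N - O - J - K - P - Q

The budget equals the shortest possible length, so every move has to be on a shortest route through the required cells.
Route from N: right to O, up to J, right to K, down to P, right to Q — 5 moves in all.
Check: all required cells visited; 5 ≤ 5 moves.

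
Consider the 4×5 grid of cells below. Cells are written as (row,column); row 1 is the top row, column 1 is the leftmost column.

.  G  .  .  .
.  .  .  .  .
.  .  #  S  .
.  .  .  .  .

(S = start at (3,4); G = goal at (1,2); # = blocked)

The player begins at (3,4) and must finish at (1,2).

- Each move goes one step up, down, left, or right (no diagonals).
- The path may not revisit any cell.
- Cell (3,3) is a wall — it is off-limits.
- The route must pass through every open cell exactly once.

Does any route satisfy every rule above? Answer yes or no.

yes

One route that works: (3,4) → (2,4) → (2,3) → (1,3) → (1,4) → (1,5) → (2,5) → (3,5) → (4,5) → (4,4) → (4,3) → (4,2) → (4,1) → (3,1) → (3,2) → (2,2) → (2,1) → (1,1) → (1,2).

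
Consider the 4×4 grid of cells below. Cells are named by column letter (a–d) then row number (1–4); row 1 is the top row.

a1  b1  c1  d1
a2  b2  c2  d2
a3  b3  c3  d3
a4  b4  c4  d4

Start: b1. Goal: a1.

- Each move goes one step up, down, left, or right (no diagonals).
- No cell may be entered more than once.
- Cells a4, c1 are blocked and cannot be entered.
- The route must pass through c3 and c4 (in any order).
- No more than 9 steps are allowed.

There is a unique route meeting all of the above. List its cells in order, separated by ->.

The budget equals the shortest possible length, so every move has to be on a shortest route through the required cells.
Route from b1: down to b2, right to c2, 2× down (reaching c4), left to b4, up to b3, left to a3, 2× up (reaching a1) — 9 moves in all.
Check: all required cells visited; 9 ≤ 9 moves.

b1 -> b2 -> c2 -> c3 -> c4 -> b4 -> b3 -> a3 -> a2 -> a1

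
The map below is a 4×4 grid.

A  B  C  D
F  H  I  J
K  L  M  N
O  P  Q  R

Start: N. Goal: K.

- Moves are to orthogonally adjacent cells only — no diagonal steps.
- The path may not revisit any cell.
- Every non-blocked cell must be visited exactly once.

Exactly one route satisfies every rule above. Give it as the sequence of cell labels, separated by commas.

N, R, Q, M, I, J, D, C, B, A, F, H, L, P, O, K

Need to visit all 16 open cells exactly once, starting at N and ending at K.
Route from N: down to R, left to Q, 2× up (reaching I), right to J, up to D, 3× left (reaching A), down to F, right to H, 2× down (reaching P), left to O, up to K — 15 moves in all.
Check: all 16 open cells covered.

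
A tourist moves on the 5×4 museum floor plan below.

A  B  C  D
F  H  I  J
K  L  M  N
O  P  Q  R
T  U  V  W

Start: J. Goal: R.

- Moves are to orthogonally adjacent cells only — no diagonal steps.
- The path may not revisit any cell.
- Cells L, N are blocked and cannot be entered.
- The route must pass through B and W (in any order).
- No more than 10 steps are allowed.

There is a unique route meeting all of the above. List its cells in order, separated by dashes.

J - D - C - B - H - I - M - Q - V - W - R

Any route must reach B and W and still end at R within 10 moves, so the order of the required stops is forced.
Route from J: up to D, 2× left (reaching B), down to H, right to I, 3× down (reaching V), right to W, up to R — 10 moves in all.
Check: all required cells visited; 10 ≤ 10 moves.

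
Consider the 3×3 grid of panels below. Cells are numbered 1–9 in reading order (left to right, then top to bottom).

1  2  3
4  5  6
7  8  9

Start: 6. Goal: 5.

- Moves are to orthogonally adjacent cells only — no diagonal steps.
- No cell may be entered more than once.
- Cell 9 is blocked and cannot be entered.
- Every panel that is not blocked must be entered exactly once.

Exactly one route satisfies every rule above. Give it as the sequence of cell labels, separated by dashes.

Need to visit all 8 open cells exactly once, starting at 6 and ending at 5.
Cell 1 has only two open neighbours (4 and 2), so the path must pass straight through it: one of those is the cell it's entered from and the other is where it exits.
Route from 6: up to 3, 2× left (reaching 1), 2× down (reaching 7), right to 8, up to 5 — 7 moves in all.
Check: all 8 open cells covered.

6 - 3 - 2 - 1 - 4 - 7 - 8 - 5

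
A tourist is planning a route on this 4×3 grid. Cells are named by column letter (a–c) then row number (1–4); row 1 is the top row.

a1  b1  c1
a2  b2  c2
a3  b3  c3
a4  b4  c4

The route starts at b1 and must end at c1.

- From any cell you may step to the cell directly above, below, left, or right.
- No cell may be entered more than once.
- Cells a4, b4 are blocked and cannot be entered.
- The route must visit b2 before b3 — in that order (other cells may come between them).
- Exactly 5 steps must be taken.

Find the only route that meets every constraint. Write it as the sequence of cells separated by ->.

b1 -> b2 -> b3 -> c3 -> c2 -> c1

The waypoints must appear in the order b2, b3, with no cell reused.
Route from b1: 2× down (reaching b3), right to c3, 2× up (reaching c1) — 5 moves in all.
Check: order respected (b2 at step 1, b3 at step 2); 5 moves as required.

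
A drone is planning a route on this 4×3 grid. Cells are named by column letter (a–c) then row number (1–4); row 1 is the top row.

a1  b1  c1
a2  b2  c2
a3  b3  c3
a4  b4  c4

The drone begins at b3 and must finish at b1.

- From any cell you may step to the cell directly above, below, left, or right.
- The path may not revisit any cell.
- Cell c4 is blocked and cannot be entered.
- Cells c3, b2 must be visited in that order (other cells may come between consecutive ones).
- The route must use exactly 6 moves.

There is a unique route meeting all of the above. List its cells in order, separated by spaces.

The waypoints must appear in the order c3, b2, with no cell reused.
Route from b3: right to c3, up to c2, 2× left (reaching a2), up to a1, right to b1 — 6 moves in all.
Check: order respected (c3 at step 1, b2 at step 3); 6 moves as required.

b3 c3 c2 b2 a2 a1 b1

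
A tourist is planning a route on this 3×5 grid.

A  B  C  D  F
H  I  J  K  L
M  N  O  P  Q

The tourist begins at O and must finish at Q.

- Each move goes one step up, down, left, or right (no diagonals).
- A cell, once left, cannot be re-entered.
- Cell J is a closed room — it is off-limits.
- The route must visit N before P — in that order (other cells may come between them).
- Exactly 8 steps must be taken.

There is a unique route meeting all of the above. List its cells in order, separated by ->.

The waypoints must appear in the order N, P, with no cell reused.
Route from O: left to N, 2× up (reaching B), 2× right (reaching D), 2× down (reaching P), right to Q — 8 moves in all.
Check: order respected (N at step 1, P at step 7); 8 moves as required.

O -> N -> I -> B -> C -> D -> K -> P -> Q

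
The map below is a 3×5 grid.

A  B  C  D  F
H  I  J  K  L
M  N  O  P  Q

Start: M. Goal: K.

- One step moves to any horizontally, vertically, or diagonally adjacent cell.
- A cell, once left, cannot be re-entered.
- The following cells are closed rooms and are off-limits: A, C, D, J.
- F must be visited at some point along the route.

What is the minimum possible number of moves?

6

Any route passes through F somewhere between M and K. Summing Chebyshev distances along the two legs (M → F → K) gives a lower bound of 4 + 1 = 5 moves.
The shortest route satisfying every rule uses 6 moves: M → I → O → P → L → F → K.
The no-revisit rule (legs can't share cells) pushes the minimum above the 5-move bound; an exhaustive check rules out every length from 5 to 5, leaving 6 as the minimum.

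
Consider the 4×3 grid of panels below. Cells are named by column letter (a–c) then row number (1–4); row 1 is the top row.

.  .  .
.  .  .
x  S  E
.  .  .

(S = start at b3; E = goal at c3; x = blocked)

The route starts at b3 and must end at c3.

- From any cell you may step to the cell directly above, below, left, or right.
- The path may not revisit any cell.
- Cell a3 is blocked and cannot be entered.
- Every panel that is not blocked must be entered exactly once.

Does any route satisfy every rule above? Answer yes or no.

no

Cell a4 has only one open neighbour but is neither the start nor the goal, so a Hamiltonian route would have to both enter and leave it through the same neighbour — impossible without revisiting.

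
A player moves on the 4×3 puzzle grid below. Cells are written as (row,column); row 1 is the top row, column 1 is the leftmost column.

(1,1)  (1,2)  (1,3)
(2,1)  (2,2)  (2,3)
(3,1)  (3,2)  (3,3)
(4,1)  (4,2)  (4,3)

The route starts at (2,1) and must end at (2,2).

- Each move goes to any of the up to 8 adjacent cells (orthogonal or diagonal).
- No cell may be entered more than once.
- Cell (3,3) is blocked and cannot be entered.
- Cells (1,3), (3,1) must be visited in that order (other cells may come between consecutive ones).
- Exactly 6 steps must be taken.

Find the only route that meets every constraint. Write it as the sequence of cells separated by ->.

(2,1) -> (1,2) -> (1,3) -> (2,3) -> (3,2) -> (3,1) -> (2,2)

The waypoints must appear in the order (1,3), (3,1), with no cell reused.
Route from (2,1): up-right 1 to (1,2), right 1 to (1,3), down 1 to (2,3), down-left 1 to (3,2), left 1 to (3,1), up-right 1 to (2,2) — 6 moves in all.
Check: order respected ((1,3) at step 2, (3,1) at step 5); 6 moves as required.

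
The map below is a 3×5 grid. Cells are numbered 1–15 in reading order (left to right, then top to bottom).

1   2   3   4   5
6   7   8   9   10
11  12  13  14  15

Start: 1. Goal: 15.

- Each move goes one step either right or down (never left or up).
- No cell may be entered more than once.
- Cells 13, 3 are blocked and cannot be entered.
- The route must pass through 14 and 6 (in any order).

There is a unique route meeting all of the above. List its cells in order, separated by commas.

Moves only go right or down, so the column and row indices never decrease.
Route from 1: down to 6, 3× right (reaching 9), down to 14, right to 15 — 6 moves in all.
Check: all required cells visited.

1, 6, 7, 8, 9, 14, 15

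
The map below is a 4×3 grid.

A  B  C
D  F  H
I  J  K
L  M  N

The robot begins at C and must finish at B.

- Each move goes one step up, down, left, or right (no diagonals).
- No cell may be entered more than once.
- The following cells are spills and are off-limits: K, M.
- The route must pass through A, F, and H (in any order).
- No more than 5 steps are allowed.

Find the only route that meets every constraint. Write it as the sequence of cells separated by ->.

C -> H -> F -> D -> A -> B

Any route must reach A, F, and H and still end at B within 5 moves, so the order of the required stops is forced.
Route from C: down to H, 2× left (reaching D), up to A, right to B — 5 moves in all.
Check: all required cells visited; 5 ≤ 5 moves.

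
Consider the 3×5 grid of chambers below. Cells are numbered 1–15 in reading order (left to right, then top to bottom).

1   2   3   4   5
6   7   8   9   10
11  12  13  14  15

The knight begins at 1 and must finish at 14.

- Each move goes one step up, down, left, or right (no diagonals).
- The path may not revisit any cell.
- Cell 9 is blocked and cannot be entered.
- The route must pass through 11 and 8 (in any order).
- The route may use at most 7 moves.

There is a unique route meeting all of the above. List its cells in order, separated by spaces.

1 6 11 12 7 8 13 14

Any route must reach 11 and 8 and still end at 14 within 7 moves, so the order of the required stops is forced.
Route from 1: 2× down (reaching 11), right to 12, up to 7, right to 8, down to 13, right to 14 — 7 moves in all.
Check: all required cells visited; 7 ≤ 7 moves.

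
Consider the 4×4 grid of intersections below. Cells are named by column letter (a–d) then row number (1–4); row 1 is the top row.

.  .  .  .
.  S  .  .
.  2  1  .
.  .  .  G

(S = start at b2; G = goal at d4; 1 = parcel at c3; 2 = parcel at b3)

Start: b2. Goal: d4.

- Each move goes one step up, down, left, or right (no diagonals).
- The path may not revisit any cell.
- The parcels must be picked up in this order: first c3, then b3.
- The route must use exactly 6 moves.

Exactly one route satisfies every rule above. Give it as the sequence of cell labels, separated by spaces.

b2 c2 c3 b3 b4 c4 d4

The waypoints must appear in the order c3, b3, with no cell reused.
Route from b2: right to c2, down to c3, left to b3, down to b4, 2× right (reaching d4) — 6 moves in all.
Check: order respected (1 at step 2, 2 at step 3); 6 moves as required.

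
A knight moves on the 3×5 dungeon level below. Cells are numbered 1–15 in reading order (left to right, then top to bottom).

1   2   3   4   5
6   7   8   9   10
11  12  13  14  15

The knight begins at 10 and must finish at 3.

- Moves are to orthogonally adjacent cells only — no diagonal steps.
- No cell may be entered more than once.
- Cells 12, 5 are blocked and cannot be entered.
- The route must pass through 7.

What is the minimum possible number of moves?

Any route passes through 7 somewhere between 10 and 3. Summing Manhattan distances along the two legs (10 → 7 → 3) gives a lower bound of 3 + 2 = 5 moves.
A route of 5 moves achieves this: 10 → 9 → 8 → 7 → 2 → 3.
Since 5 matches the lower bound, it is optimal.

5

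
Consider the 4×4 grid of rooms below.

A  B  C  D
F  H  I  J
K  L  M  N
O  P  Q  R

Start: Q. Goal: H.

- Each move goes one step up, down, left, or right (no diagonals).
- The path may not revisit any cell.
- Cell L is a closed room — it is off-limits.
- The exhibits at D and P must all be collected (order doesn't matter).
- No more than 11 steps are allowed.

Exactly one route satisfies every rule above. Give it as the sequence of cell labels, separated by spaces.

Q P O K F A B C D J I H

The 11-move cap with required stops at D, P leaves no slack for detours.
Route from Q: left 2 to O, up 3 to A, right 3 to D, down 1 to J, left 2 to H — 11 moves in all.
Check: all required cells visited; 11 ≤ 11 moves.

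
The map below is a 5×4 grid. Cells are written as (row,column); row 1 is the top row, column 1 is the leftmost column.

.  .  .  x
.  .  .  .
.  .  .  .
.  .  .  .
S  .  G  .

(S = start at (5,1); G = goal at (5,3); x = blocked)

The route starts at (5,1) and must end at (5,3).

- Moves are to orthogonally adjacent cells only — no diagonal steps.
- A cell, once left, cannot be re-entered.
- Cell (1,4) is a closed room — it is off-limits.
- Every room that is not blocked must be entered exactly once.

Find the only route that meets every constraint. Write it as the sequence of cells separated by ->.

Need to visit all 19 open cells exactly once, starting at (5,1) and ending at (5,3).
Cell (1,1) has only two open neighbours ((2,1) and (1,2)), so the path must pass straight through it: one of those is the cell it's entered from and the other is where it exits.
Route from (5,1): right 1 to (5,2), up 1 to (4,2), left 1 to (4,1), up 1 to (3,1), right 1 to (3,2), up 1 to (2,2), left 1 to (2,1), up 1 to (1,1), right 2 to (1,3), down 1 to (2,3), right 1 to (2,4), down 1 to (3,4), left 1 to (3,3), down 1 to (4,3), right 1 to (4,4), down 1 to (5,4), left 1 to (5,3) — 18 moves in all.
Check: all 19 open cells covered.

(5,1) -> (5,2) -> (4,2) -> (4,1) -> (3,1) -> (3,2) -> (2,2) -> (2,1) -> (1,1) -> (1,2) -> (1,3) -> (2,3) -> (2,4) -> (3,4) -> (3,3) -> (4,3) -> (4,4) -> (5,4) -> (5,3)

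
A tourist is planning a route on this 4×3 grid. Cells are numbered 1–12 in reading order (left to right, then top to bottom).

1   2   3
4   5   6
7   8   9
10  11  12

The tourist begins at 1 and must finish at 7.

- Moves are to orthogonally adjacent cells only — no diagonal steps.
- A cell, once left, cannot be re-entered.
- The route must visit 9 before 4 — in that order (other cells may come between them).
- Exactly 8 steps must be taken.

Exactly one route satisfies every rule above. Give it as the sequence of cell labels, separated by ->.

The waypoints must appear in the order 9, 4, with no cell reused.
Route from 1: 2× right (reaching 3), 2× down (reaching 9), left to 8, up to 5, left to 4, down to 7 — 8 moves in all.
Check: order respected (9 at step 4, 4 at step 7); 8 moves as required.

1 -> 2 -> 3 -> 6 -> 9 -> 8 -> 5 -> 4 -> 7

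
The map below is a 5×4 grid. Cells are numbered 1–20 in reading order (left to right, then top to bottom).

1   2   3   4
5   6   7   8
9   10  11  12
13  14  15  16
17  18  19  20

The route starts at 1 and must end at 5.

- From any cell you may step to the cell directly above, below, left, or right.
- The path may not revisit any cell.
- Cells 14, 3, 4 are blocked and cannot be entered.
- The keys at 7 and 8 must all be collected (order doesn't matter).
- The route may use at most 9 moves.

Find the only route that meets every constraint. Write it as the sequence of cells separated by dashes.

1 - 2 - 6 - 7 - 8 - 12 - 11 - 10 - 9 - 5

The 9-move cap with required stops at 7, 8 leaves no slack for detours.
Route from 1: right to 2, down to 6, 2× right (reaching 8), down to 12, 3× left (reaching 9), up to 5 — 9 moves in all.
Check: all required cells visited; 9 ≤ 9 moves.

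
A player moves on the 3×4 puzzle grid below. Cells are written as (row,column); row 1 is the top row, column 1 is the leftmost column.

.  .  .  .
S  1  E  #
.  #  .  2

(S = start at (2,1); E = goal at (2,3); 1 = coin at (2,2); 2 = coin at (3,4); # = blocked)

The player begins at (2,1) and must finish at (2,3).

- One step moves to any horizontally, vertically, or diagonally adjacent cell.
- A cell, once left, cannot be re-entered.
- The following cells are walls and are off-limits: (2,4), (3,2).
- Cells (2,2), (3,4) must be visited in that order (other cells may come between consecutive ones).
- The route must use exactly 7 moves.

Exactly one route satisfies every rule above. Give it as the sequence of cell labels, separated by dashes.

(2,1) - (1,1) - (1,2) - (1,3) - (2,2) - (3,3) - (3,4) - (2,3)

The waypoints must appear in the order (2,2), (3,4), with no cell reused.
Route from (2,1): up 1 to (1,1), right 2 to (1,3), down-left 1 to (2,2), down-right 1 to (3,3), right 1 to (3,4), up-left 1 to (2,3) — 7 moves in all.
Check: order respected (1 at step 4, 2 at step 6); 7 moves as required.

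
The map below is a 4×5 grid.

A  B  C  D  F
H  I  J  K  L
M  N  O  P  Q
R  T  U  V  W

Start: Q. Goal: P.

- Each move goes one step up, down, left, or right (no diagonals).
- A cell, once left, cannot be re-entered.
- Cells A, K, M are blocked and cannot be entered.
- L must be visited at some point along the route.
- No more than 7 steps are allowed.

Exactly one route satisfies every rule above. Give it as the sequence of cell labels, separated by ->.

Q -> L -> F -> D -> C -> J -> O -> P

The 7-move cap with required stops at L leaves no slack for detours.
Route from Q: up 2 to F, left 2 to C, down 2 to O, right 1 to P — 7 moves in all.
Check: all required cells visited; 7 ≤ 7 moves.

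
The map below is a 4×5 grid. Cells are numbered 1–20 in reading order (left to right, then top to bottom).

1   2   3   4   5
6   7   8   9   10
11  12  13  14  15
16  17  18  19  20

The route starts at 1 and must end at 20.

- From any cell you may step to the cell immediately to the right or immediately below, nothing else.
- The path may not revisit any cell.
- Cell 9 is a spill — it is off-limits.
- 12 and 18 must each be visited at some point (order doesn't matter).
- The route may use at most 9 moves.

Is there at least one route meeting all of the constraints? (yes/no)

yes

One route that works: 1 → 6 → 11 → 12 → 17 → 18 → 19 → 20.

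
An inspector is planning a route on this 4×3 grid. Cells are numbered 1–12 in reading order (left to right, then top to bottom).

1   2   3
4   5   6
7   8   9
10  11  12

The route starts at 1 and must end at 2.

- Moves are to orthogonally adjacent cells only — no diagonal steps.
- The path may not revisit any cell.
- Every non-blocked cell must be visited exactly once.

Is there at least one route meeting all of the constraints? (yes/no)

yes

One route that works: 1 → 4 → 7 → 10 → 11 → 12 → 9 → 8 → 5 → 6 → 3 → 2.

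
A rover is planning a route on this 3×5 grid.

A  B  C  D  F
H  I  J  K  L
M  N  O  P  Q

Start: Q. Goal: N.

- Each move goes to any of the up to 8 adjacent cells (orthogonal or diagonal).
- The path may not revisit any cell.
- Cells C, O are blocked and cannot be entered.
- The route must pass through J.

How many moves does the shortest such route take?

Any route passes through J somewhere between Q and N. Summing Chebyshev distances along the two legs (Q → J → N) gives a lower bound of 2 + 1 = 3 moves.
A route of 3 moves achieves this: Q → K → J → N.
Since 3 matches the lower bound, it is optimal.

3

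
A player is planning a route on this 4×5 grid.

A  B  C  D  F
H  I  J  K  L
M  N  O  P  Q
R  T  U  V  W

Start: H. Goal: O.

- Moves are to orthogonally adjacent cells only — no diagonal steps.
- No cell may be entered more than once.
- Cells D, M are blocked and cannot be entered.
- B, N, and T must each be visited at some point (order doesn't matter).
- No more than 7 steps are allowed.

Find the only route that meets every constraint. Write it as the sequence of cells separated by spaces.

H A B I N T U O

The budget equals the shortest possible length, so every move has to be on a shortest route through the required cells.
Route from H: up to A, right to B, 3× down (reaching T), right to U, up to O — 7 moves in all.
Check: all required cells visited; 7 ≤ 7 moves.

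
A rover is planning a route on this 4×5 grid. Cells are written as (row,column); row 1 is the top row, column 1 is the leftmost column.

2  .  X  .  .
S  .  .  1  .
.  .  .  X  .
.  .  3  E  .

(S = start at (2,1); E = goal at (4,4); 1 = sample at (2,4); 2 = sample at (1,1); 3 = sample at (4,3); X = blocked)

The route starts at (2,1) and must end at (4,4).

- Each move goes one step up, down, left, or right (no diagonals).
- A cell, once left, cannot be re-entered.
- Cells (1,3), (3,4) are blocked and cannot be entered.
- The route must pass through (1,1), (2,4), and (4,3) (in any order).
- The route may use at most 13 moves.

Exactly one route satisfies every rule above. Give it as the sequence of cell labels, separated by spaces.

Any route must reach (1,1), (2,4), and (4,3) and still end at (4,4) within 13 moves, so the order of the required stops is forced.
Route from (2,1): up to (1,1), right to (1,2), 3× down (reaching (4,2)), right to (4,3), 2× up (reaching (2,3)), 2× right (reaching (2,5)), 2× down (reaching (4,5)), left to (4,4) — 13 moves in all.
Check: all required cells visited; 13 ≤ 13 moves.

(2,1) (1,1) (1,2) (2,2) (3,2) (4,2) (4,3) (3,3) (2,3) (2,4) (2,5) (3,5) (4,5) (4,4)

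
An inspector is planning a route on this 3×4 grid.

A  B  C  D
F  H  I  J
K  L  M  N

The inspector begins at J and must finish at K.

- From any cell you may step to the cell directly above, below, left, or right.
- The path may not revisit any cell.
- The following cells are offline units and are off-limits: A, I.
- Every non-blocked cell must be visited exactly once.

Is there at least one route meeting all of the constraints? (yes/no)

no

Colour the cells like a checkerboard: each orthogonal step flips colour, so a Hamiltonian route alternates colours. Here there are 5 cells of one colour and 5 of the other, with start on the same colour as the goal — the counts and endpoints can't be arranged into an alternating sequence of length 10, so no Hamiltonian route exists.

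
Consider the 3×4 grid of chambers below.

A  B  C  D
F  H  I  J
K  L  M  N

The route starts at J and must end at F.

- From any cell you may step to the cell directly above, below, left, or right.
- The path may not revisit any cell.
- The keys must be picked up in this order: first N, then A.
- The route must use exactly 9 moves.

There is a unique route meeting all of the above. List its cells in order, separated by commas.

J, N, M, L, H, I, C, B, A, F

The waypoints must appear in the order N, A, with no cell reused.
Route from J: down to N, 2× left (reaching L), up to H, right to I, up to C, 2× left (reaching A), down to F — 9 moves in all.
Check: order respected (N at step 1, A at step 8); 9 moves as required.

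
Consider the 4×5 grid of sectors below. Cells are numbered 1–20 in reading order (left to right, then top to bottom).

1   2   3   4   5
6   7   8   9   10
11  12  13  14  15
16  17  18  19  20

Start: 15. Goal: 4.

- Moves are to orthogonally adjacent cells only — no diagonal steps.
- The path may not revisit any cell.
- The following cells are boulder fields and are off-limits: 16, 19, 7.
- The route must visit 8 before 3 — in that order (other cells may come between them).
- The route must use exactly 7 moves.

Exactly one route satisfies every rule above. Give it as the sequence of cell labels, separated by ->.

The waypoints must appear in the order 8, 3, with no cell reused.
Route from 15: up to 10, left to 9, down to 14, left to 13, 2× up (reaching 3), right to 4 — 7 moves in all.
Check: order respected (8 at step 5, 3 at step 6); 7 moves as required.

15 -> 10 -> 9 -> 14 -> 13 -> 8 -> 3 -> 4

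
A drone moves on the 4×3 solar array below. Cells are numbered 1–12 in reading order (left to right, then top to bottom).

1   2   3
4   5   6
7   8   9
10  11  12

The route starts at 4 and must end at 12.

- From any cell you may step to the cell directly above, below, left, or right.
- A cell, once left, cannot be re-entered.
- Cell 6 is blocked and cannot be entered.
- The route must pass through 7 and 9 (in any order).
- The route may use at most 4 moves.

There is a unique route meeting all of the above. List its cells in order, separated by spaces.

The budget equals the shortest possible length, so every move has to be on a shortest route through the required cells.
Route from 4: down 1 to 7, right 2 to 9, down 1 to 12 — 4 moves in all.
Check: all required cells visited; 4 ≤ 4 moves.

4 7 8 9 12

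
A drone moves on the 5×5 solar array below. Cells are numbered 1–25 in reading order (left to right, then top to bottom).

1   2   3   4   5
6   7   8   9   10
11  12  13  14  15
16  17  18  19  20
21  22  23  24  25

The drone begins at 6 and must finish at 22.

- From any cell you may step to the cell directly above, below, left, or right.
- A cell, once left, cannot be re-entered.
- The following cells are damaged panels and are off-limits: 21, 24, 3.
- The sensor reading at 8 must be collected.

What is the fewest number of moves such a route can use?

Any route passes through 8 somewhere between 6 and 22. Summing Manhattan distances along the two legs (6 → 8 → 22) gives a lower bound of 2 + 4 = 6 moves.
A route of 6 moves achieves this: 6 → 7 → 8 → 13 → 18 → 23 → 22.
Since 6 matches the lower bound, it is optimal.

6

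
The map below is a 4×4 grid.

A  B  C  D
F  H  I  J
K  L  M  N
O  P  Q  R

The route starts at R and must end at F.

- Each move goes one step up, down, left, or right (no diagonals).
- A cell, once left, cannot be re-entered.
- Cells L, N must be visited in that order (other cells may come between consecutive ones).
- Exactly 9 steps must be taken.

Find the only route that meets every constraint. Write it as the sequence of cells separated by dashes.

The waypoints must appear in the order L, N, with no cell reused.
Route from R: left 2 to P, up 1 to L, right 2 to N, up 1 to J, left 3 to F — 9 moves in all.
Check: order respected (L at step 3, N at step 5); 9 moves as required.

R - Q - P - L - M - N - J - I - H - F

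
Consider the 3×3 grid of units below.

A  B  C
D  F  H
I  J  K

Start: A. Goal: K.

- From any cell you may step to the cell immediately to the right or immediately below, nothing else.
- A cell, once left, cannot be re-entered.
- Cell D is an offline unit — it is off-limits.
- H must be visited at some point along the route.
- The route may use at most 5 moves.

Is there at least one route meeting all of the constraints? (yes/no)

yes

One route that works: A → B → F → H → K.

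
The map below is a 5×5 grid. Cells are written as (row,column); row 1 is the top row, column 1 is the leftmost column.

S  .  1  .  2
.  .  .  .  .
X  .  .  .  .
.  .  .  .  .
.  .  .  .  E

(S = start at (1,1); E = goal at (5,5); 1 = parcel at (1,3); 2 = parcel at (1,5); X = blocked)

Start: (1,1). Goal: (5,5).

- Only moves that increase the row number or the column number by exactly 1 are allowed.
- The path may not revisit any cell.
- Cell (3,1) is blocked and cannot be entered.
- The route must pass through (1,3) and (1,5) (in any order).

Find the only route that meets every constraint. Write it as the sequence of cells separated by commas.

(1,1), (1,2), (1,3), (1,4), (1,5), (2,5), (3,5), (4,5), (5,5)

Moves only go right or down, so the column and row indices never decrease.
Route from (1,1): 4× right (reaching (1,5)), 4× down (reaching (5,5)) — 8 moves in all.
Check: all required cells visited.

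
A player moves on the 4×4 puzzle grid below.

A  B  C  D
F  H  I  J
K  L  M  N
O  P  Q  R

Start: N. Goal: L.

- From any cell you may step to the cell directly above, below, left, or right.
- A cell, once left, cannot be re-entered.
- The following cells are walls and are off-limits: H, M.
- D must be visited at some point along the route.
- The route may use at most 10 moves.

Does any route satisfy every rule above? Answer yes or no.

yes

One route that works: N → J → D → C → B → A → F → K → L.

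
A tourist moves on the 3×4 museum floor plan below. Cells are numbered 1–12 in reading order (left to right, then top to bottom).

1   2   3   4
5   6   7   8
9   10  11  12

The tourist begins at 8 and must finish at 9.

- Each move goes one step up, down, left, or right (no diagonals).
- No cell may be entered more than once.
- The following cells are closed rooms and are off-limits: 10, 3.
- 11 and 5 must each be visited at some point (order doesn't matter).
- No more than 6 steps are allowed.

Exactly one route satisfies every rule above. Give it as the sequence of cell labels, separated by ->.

8 -> 12 -> 11 -> 7 -> 6 -> 5 -> 9

Any route must reach 11 and 5 and still end at 9 within 6 moves, so the order of the required stops is forced.
Route from 8: down to 12, left to 11, up to 7, 2× left (reaching 5), down to 9 — 6 moves in all.
Check: all required cells visited; 6 ≤ 6 moves.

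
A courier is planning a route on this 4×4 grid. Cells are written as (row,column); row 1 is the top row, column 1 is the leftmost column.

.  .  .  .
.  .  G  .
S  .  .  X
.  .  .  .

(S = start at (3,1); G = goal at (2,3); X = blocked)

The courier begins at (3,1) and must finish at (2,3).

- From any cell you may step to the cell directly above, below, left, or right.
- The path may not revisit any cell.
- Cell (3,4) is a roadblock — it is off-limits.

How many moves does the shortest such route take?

The Manhattan distance from (3,1) to (2,3) is |3−2| + |1−3| = 3, so at least 3 moves are needed.
A route of 3 moves achieves this: (3,1) → (2,1) → (2,2) → (2,3).
Since 3 matches the lower bound, it is optimal.

3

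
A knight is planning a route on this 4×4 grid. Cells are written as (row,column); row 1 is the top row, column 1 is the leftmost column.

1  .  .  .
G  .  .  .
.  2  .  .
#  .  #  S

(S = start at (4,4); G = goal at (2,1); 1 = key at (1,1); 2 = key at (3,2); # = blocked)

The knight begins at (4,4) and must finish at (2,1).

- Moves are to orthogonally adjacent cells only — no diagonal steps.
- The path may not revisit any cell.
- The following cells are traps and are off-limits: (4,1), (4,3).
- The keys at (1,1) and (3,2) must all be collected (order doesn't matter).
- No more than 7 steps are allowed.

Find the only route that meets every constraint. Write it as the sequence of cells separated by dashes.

Any route must reach (1,1) and (3,2) and still end at (2,1) within 7 moves, so the order of the required stops is forced.
Route from (4,4): up to (3,4), 2× left (reaching (3,2)), 2× up (reaching (1,2)), left to (1,1), down to (2,1) — 7 moves in all.
Check: all required cells visited; 7 ≤ 7 moves.

(4,4) - (3,4) - (3,3) - (3,2) - (2,2) - (1,2) - (1,1) - (2,1)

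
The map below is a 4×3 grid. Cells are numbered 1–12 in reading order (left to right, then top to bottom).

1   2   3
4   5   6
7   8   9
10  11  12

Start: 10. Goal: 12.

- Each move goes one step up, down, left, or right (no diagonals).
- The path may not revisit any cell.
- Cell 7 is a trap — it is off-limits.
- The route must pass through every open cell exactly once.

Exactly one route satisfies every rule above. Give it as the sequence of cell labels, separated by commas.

10, 11, 8, 5, 4, 1, 2, 3, 6, 9, 12

Need to visit all 11 open cells exactly once, starting at 10 and ending at 12.
Cell 1 has only two open neighbours (4 and 2), so the path must pass straight through it: one of those is the cell it's entered from and the other is where it exits.
Route from 10: right 1 to 11, up 2 to 5, left 1 to 4, up 1 to 1, right 2 to 3, down 3 to 12 — 10 moves in all.
Check: all 11 open cells covered.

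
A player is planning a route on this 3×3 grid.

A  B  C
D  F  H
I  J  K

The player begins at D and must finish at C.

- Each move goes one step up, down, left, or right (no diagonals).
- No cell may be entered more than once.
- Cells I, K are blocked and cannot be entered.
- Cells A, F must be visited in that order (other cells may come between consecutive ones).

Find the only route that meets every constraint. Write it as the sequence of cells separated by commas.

D, A, B, F, H, C

The waypoints must appear in the order A, F, with no cell reused.
Route from D: up 1 to A, right 1 to B, down 1 to F, right 1 to H, up 1 to C — 5 moves in all.
Check: order respected (A at step 1, F at step 3).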